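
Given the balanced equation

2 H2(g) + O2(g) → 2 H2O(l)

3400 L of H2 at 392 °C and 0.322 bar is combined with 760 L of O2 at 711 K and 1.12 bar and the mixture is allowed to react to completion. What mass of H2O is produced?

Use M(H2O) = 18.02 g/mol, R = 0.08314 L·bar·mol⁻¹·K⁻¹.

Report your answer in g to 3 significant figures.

357 g

n(H2) = PV/RT = (0.322 × 3400) / (0.08314 × 665.15) = 19.80 mol
n(O2) = PV/RT = (1.12 × 760) / (0.08314 × 711) = 14.40 mol
For 19.80 mol H2, stoichiometry requires (1/2) × 19.80 = 9.900 mol O2; 14.40 mol is available, so H2 is limiting.
n(H2O) = (2/2) × 19.80 = 19.80 mol
m(H2O) = 19.80 × 18.02 = 356.8 g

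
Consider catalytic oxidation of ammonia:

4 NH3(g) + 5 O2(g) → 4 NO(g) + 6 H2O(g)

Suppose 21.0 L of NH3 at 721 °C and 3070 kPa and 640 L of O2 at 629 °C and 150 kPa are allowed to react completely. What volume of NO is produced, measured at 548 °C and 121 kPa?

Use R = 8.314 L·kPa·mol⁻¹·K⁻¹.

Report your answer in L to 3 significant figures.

440 L

n(NH3) = PV/RT = (3070 × 21.0) / (8.314 × 994.15) = 7.800 mol
n(O2) = PV/RT = (150 × 640) / (8.314 × 902.15) = 12.80 mol
For 7.800 mol NH3, stoichiometry requires (5/4) × 7.800 = 9.750 mol O2; 12.80 mol is available, so NH3 is limiting.
n(NO) = (4/4) × 7.800 = 7.800 mol
V(NO) = nRT/P = 7.800 × 8.314 × 821.15 / 121 = 440.1 L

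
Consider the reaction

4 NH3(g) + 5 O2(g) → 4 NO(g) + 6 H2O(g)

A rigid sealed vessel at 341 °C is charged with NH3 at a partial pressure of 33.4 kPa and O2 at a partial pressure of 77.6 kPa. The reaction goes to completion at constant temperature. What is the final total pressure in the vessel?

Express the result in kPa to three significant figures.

119 kPa

Because the vessel is rigid and T is held at 341 °C, work the stoichiometry in partial pressures (P_i = n_iRT/V).
P(O2) required for 33.4 kPa of NH3 = (5/4) × 33.4 = 41.75 kPa; available 77.6 kPa, so NH3 is limiting.
P(O2) remaining = 77.6 − (5/4) × 33.4 = 35.85 kPa
P(gaseous products) = (4+6)/4 × 33.4 = 83.50 kPa
P_total at 341 °C = 35.85 + 83.50 = 119.3 kPa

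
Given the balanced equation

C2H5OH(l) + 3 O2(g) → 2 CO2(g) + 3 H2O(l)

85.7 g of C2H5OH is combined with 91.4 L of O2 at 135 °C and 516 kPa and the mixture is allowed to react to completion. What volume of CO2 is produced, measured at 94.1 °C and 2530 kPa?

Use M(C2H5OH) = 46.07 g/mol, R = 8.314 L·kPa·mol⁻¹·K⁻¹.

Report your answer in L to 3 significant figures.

4.49 L

n(C2H5OH) = 85.7 / 46.07 = 1.860 mol
n(O2) = PV/RT = (516 × 91.4) / (8.314 × 408.15) = 13.90 mol
For 1.860 mol C2H5OH, stoichiometry requires (3/1) × 1.860 = 5.580 mol O2; 13.90 mol is available, so C2H5OH is limiting.
n(CO2) = (2/1) × 1.860 = 3.720 mol
V(CO2) = nRT/P = 3.720 × 8.314 × 367.25 / 2530 = 4.489 L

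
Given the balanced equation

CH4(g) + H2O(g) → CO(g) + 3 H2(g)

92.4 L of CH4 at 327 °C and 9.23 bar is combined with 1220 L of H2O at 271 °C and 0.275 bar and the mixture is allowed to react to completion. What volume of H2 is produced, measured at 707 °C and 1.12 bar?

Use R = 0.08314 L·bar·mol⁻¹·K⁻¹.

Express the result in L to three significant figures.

1620 L

n(CH4) = PV/RT = (9.23 × 92.4) / (0.08314 × 600.15) = 17.09 mol
n(H2O) = PV/RT = (0.275 × 1220) / (0.08314 × 544.15) = 7.416 mol
For 17.09 mol CH4, stoichiometry requires (1/1) × 17.09 = 17.09 mol H2O; 7.416 mol is available, so H2O is limiting.
n(H2) = (3/1) × 7.416 = 22.25 mol
V(H2) = nRT/P = 22.25 × 0.08314 × 980.15 / 1.12 = 1619 L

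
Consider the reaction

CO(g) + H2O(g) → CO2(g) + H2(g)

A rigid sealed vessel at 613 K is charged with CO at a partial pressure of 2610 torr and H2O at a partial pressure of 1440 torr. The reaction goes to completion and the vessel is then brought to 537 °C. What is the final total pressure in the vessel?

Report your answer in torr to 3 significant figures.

Because the vessel is rigid and T is held at 613 K, work the stoichiometry in partial pressures (P_i = n_iRT/V).
P(H2O) required for 2610 torr of CO = (1/1) × 2610 = 2610 torr; available 1440 torr, so H2O is limiting.
P(CO) remaining = 2610 − (1/1) × 1440 = 1170 torr
P(gaseous products) = (1+1)/1 × 1440 = 2880 torr
P_total at 613 K = 1170 + 2880 = 4050 torr
Scaling to 537 °C: P = 4050 × 810.15/613 = 5353 torr

5350 torr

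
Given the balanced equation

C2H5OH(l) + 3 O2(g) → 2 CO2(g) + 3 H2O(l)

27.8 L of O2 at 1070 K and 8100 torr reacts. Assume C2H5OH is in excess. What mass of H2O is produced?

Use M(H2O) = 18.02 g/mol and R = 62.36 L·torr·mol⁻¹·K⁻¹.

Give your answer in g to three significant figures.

60.8 g

n(O2) = PV/RT = (8100 × 27.8) / (62.36 × 1070) = 3.375 mol
n(H2O) = (3/3) × 3.375 = 3.375 mol
m(H2O) = 3.375 × 18.02 = 60.82 g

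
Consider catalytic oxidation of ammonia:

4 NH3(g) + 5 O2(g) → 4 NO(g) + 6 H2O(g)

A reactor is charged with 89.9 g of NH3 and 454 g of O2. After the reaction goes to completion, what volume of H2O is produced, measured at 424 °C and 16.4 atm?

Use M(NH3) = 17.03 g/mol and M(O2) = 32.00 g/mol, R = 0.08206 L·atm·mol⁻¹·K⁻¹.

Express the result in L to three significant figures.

27.6 L

n(NH3) = 89.9 / 17.03 = 5.279 mol
n(O2) = 454 / 32.00 = 14.19 mol
For 5.279 mol NH3, stoichiometry requires (5/4) × 5.279 = 6.599 mol O2; 14.19 mol is available, so NH3 is limiting.
n(H2O) = (6/4) × 5.279 = 7.918 mol
V(H2O) = nRT/P = 7.918 × 0.08206 × 697.15 / 16.4 = 27.62 L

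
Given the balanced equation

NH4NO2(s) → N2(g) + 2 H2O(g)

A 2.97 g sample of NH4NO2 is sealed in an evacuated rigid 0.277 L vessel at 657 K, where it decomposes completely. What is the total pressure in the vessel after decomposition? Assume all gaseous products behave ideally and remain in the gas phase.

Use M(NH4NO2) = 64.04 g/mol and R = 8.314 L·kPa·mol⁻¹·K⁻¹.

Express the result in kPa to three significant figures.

n(NH4NO2) = 2.97 / 64.04 = 0.04638 mol
n(gas produced) = (3/1) × 0.04638 = 0.1391 mol
P = nRT/V = 0.1391 × 8.314 × 657 / 0.277 = 2743 kPa

2740 kPa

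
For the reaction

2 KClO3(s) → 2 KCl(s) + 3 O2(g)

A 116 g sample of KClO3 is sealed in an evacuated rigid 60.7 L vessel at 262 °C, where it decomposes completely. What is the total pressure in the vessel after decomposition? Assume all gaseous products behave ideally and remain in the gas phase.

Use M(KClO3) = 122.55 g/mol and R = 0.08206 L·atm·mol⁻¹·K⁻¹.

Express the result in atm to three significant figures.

n(KClO3) = 116 / 122.55 = 0.9466 mol
n(gas produced) = (3/2) × 0.9466 = 1.420 mol
P = nRT/V = 1.420 × 0.08206 × 535.15 / 60.7 = 1.027 atm

1.03 atm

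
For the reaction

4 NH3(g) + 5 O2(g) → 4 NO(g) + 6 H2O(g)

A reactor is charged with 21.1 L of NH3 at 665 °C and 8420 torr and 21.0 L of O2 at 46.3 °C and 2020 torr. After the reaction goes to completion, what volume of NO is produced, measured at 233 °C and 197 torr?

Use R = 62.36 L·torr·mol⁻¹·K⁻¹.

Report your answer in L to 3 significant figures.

273 L

n(NH3) = PV/RT = (8420 × 21.1) / (62.36 × 938.15) = 3.037 mol
n(O2) = PV/RT = (2020 × 21.0) / (62.36 × 319.45) = 2.129 mol
For 3.037 mol NH3, stoichiometry requires (5/4) × 3.037 = 3.796 mol O2; 2.129 mol is available, so O2 is limiting.
n(NO) = (4/5) × 2.129 = 1.703 mol
V(NO) = nRT/P = 1.703 × 62.36 × 506.15 / 197 = 272.9 L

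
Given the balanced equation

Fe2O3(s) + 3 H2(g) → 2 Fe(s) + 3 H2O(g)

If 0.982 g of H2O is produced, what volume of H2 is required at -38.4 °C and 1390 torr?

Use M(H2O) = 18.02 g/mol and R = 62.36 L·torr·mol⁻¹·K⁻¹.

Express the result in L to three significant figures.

0.574 L

n(H2O) = 0.9820 / 18.02 = 0.05450 mol
n(H2) = (3/3) × 0.05450 = 0.05450 mol
V = nRT/P = 0.05450 × 62.36 × 234.75 / 1390 = 0.5740 L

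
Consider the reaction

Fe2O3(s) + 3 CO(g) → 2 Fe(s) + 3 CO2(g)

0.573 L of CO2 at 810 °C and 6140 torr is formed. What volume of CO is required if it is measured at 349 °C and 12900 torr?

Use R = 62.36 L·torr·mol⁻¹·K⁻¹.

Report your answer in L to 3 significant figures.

0.157 L

n(CO2) = PV/RT = (6140 × 0.573) / (62.36 × 1083.15) = 0.05209 mol
n(CO) = (3/3) × 0.05209 = 0.05209 mol
V = nRT/P = 0.05209 × 62.36 × 622.15 / 12900 = 0.1567 L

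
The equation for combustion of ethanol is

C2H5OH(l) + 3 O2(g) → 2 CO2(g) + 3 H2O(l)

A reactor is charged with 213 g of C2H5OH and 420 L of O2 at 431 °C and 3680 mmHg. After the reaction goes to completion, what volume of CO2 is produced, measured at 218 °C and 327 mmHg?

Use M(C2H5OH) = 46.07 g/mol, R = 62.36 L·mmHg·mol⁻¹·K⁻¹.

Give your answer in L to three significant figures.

866 L

n(C2H5OH) = 213 / 46.07 = 4.623 mol
n(O2) = PV/RT = (3680 × 420) / (62.36 × 704.15) = 35.20 mol
For 4.623 mol C2H5OH, stoichiometry requires (3/1) × 4.623 = 13.87 mol O2; 35.20 mol is available, so C2H5OH is limiting.
n(CO2) = (2/1) × 4.623 = 9.246 mol
V(CO2) = nRT/P = 9.246 × 62.36 × 491.15 / 327 = 866.0 L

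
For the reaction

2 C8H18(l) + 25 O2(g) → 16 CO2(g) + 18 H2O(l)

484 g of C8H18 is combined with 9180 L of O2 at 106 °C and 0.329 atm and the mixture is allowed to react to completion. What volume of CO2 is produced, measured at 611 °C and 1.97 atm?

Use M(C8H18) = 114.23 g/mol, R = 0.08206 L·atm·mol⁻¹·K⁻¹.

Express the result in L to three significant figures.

1250 L

n(C8H18) = 484 / 114.23 = 4.237 mol
n(O2) = PV/RT = (0.329 × 9180) / (0.08206 × 379.15) = 97.07 mol
For 4.237 mol C8H18, stoichiometry requires (25/2) × 4.237 = 52.96 mol O2; 97.07 mol is available, so C8H18 is limiting.
n(CO2) = (16/2) × 4.237 = 33.90 mol
V(CO2) = nRT/P = 33.90 × 0.08206 × 884.15 / 1.97 = 1249 L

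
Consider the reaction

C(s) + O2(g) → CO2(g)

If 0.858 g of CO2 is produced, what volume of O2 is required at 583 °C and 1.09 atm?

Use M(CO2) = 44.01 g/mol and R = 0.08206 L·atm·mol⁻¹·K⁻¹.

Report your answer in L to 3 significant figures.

n(CO2) = 0.8580 / 44.01 = 0.01950 mol
n(O2) = (1/1) × 0.01950 = 0.01950 mol
V = nRT/P = 0.01950 × 0.08206 × 856.15 / 1.09 = 1.257 L

1.26 L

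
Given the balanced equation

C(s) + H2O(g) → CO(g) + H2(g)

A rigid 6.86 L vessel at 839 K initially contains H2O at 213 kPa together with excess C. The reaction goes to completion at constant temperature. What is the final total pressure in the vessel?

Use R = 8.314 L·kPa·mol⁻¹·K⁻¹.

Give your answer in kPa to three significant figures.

426 kPa

Rigid vessel, constant T ⇒ P scales with total gas moles (1 → 2).
P_final = (2/1) × 213 = 426.0 kPa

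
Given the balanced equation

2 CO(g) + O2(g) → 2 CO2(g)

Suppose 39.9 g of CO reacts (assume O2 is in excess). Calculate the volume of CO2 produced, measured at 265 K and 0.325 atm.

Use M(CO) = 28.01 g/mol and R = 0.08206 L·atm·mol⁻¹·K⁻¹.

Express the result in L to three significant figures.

95.3 L

n(CO) = 39.90 / 28.01 = 1.424 mol
n(CO2) = (2/2) × 1.424 = 1.424 mol
V = nRT/P = 1.424 × 0.08206 × 265 / 0.325 = 95.28 L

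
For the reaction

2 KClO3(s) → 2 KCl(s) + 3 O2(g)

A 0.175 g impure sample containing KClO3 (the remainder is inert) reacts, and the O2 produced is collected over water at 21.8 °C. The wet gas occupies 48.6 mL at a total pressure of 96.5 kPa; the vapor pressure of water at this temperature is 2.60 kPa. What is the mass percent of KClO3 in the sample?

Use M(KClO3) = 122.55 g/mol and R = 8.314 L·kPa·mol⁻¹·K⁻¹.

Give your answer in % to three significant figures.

P(O2) = 96.5 − 2.60 = 93.90 kPa
n(O2) = PV/RT = (93.90 × 0.04860) / (8.314 × 294.95) = 0.001861 mol
n(KClO3) = (2/3) × 0.001861 = 0.001241 mol
m(KClO3) = 0.001241 × 122.55 = 0.1521 g
%KClO3 = 0.1521 / 0.175 × 100 = 86.91%

86.9 %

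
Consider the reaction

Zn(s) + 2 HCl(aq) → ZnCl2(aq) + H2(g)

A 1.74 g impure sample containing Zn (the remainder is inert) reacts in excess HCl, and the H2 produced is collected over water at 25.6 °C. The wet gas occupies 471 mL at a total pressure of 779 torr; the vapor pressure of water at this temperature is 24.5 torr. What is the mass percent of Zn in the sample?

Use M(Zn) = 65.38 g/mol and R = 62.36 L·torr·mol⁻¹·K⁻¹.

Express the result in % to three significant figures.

P(H2) = 779 − 24.5 = 754.5 torr
n(H2) = PV/RT = (754.5 × 0.4710) / (62.36 × 298.75) = 0.01908 mol
n(Zn) = (1/1) × 0.01908 = 0.01908 mol
m(Zn) = 0.01908 × 65.38 = 1.247 g
%Zn = 1.247 / 1.74 × 100 = 71.67%

71.7 %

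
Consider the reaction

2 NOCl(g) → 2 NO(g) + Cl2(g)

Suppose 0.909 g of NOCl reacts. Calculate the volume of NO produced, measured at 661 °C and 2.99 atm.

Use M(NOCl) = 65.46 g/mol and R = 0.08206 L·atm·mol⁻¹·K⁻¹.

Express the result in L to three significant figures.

n(NOCl) = 0.9090 / 65.46 = 0.01389 mol
n(NO) = (2/2) × 0.01389 = 0.01389 mol
V = nRT/P = 0.01389 × 0.08206 × 934.15 / 2.99 = 0.3561 L

0.356 L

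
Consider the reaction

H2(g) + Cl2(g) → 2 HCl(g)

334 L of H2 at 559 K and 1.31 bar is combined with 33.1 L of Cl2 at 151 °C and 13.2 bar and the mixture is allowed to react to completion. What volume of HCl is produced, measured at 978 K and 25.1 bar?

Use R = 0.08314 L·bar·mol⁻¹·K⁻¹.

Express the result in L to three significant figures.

n(H2) = PV/RT = (1.31 × 334) / (0.08314 × 559) = 9.414 mol
n(Cl2) = PV/RT = (13.2 × 33.1) / (0.08314 × 424.15) = 12.39 mol
For 9.414 mol H2, stoichiometry requires (1/1) × 9.414 = 9.414 mol Cl2; 12.39 mol is available, so H2 is limiting.
n(HCl) = (2/1) × 9.414 = 18.83 mol
V(HCl) = nRT/P = 18.83 × 0.08314 × 978 / 25.1 = 61.00 L

61.0 L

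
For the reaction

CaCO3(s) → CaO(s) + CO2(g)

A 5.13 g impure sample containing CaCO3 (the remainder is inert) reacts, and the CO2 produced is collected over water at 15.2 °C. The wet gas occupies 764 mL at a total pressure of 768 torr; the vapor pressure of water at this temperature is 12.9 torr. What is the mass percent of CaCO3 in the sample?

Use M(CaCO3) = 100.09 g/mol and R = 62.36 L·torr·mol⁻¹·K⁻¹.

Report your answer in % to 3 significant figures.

P(CO2) = 768 − 12.9 = 755.1 torr
n(CO2) = PV/RT = (755.1 × 0.7640) / (62.36 × 288.35) = 0.03208 mol
n(CaCO3) = (1/1) × 0.03208 = 0.03208 mol
m(CaCO3) = 0.03208 × 100.09 = 3.211 g
%CaCO3 = 3.211 / 5.13 × 100 = 62.59%

62.6 %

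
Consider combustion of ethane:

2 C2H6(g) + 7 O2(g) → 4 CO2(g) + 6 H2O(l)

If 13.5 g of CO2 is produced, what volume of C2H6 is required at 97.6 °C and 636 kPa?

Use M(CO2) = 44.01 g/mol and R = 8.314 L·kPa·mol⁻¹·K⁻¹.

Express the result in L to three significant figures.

0.743 L

n(CO2) = 13.50 / 44.01 = 0.3067 mol
n(C2H6) = (2/4) × 0.3067 = 0.1533 mol
V = nRT/P = 0.1533 × 8.314 × 370.75 / 636 = 0.7430 L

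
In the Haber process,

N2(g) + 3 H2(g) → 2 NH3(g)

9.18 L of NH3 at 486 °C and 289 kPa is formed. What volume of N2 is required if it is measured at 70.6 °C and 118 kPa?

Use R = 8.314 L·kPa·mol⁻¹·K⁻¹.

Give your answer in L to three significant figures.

n(NH3) = PV/RT = (289 × 9.18) / (8.314 × 759.15) = 0.4203 mol
n(N2) = (1/2) × 0.4203 = 0.2102 mol
V = nRT/P = 0.2102 × 8.314 × 343.75 / 118 = 5.091 L

5.09 L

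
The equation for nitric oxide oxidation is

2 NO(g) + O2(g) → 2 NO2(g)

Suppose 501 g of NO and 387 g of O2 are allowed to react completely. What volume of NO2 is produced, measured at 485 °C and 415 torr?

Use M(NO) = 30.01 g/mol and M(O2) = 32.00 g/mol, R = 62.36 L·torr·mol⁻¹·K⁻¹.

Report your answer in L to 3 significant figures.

1900 L

n(NO) = 501 / 30.01 = 16.69 mol
n(O2) = 387 / 32.00 = 12.09 mol
For 16.69 mol NO, stoichiometry requires (1/2) × 16.69 = 8.345 mol O2; 12.09 mol is available, so NO is limiting.
n(NO2) = (2/2) × 16.69 = 16.69 mol
V(NO2) = nRT/P = 16.69 × 62.36 × 758.15 / 415 = 1901 L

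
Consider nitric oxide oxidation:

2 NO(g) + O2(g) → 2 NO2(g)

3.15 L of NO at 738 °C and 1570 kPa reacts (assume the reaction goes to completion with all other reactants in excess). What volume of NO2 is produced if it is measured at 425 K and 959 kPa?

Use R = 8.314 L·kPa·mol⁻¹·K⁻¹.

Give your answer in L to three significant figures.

2.17 L

n(NO) = PV/RT = (1570 × 3.15) / (8.314 × 1011.15) = 0.5883 mol
n(NO2) = (2/2) × 0.5883 = 0.5883 mol
V = nRT/P = 0.5883 × 8.314 × 425 / 959 = 2.168 L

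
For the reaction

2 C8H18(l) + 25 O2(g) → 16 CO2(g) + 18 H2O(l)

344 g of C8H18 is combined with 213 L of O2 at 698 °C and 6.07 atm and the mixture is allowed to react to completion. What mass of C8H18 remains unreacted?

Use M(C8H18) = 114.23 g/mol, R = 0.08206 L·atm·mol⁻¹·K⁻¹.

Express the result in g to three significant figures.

196 g

n(C8H18) = 344 / 114.23 = 3.011 mol
n(O2) = PV/RT = (6.07 × 213) / (0.08206 × 971.15) = 16.22 mol
For 3.011 mol C8H18, stoichiometry requires (25/2) × 3.011 = 37.64 mol O2; 16.22 mol is available, so O2 is limiting.
n(C8H18) consumed = (2/25) × 16.22 = 1.298 mol; remaining = 3.011 − 1.298 = 1.713 mol
m(C8H18) = 1.713 × 114.23 = 195.7 g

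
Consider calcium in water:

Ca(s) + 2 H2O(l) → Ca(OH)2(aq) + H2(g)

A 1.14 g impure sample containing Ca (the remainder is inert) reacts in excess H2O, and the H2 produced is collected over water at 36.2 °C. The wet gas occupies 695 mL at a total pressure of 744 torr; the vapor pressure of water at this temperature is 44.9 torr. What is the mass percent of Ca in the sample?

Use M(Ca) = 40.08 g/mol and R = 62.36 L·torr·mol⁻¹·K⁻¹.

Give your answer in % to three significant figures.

88.6 %

P(H2) = 744 − 44.9 = 699.1 torr
n(H2) = PV/RT = (699.1 × 0.6950) / (62.36 × 309.35) = 0.02519 mol
n(Ca) = (1/1) × 0.02519 = 0.02519 mol
m(Ca) = 0.02519 × 40.08 = 1.010 g
%Ca = 1.010 / 1.14 × 100 = 88.60%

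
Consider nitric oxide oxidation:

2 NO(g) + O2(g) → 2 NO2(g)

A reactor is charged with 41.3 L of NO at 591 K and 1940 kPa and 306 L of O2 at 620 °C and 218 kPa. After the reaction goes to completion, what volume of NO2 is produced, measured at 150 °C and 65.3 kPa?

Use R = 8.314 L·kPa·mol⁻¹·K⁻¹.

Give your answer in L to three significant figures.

879 L

n(NO) = PV/RT = (1940 × 41.3) / (8.314 × 591) = 16.31 mol
n(O2) = PV/RT = (218 × 306) / (8.314 × 893.15) = 8.983 mol
For 16.31 mol NO, stoichiometry requires (1/2) × 16.31 = 8.155 mol O2; 8.983 mol is available, so NO is limiting.
n(NO2) = (2/2) × 16.31 = 16.31 mol
V(NO2) = nRT/P = 16.31 × 8.314 × 423.15 / 65.3 = 878.7 L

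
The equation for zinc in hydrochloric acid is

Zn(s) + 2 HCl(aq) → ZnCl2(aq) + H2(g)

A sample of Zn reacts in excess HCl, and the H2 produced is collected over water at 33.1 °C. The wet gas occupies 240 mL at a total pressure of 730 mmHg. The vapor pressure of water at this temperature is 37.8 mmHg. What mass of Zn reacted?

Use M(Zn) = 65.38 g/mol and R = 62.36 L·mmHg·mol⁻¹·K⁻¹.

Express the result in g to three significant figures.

P(H2) = 730 − 37.8 = 692.2 mmHg
n(H2) = PV/RT = (692.2 × 0.2400) / (62.36 × 306.25) = 0.008699 mol
n(Zn) = (1/1) × 0.008699 = 0.008699 mol
m(Zn) = 0.008699 × 65.38 = 0.5687 g

0.569 g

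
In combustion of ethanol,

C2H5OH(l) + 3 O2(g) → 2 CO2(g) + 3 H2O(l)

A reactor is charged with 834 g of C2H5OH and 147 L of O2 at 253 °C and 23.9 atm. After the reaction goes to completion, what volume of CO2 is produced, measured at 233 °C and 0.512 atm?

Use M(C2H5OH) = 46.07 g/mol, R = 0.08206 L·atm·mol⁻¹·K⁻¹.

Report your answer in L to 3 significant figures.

2940 L

n(C2H5OH) = 834 / 46.07 = 18.10 mol
n(O2) = PV/RT = (23.9 × 147) / (0.08206 × 526.15) = 81.37 mol
For 18.10 mol C2H5OH, stoichiometry requires (3/1) × 18.10 = 54.30 mol O2; 81.37 mol is available, so C2H5OH is limiting.
n(CO2) = (2/1) × 18.10 = 36.20 mol
V(CO2) = nRT/P = 36.20 × 0.08206 × 506.15 / 0.512 = 2937 L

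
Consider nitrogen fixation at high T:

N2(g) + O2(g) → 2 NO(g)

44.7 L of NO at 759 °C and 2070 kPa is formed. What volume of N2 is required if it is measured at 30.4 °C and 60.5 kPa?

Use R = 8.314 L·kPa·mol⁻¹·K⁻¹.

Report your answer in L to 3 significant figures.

225 L

n(NO) = PV/RT = (2070 × 44.7) / (8.314 × 1032.15) = 10.78 mol
n(N2) = (1/2) × 10.78 = 5.390 mol
V = nRT/P = 5.390 × 8.314 × 303.55 / 60.5 = 224.8 L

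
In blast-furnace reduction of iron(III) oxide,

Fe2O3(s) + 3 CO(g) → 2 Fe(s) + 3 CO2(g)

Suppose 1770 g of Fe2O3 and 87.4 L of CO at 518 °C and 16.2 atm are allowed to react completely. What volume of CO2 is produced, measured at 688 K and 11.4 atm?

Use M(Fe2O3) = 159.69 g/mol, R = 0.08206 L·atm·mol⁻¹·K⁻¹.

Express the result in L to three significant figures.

n(Fe2O3) = 1770 / 159.69 = 11.08 mol
n(CO) = PV/RT = (16.2 × 87.4) / (0.08206 × 791.15) = 21.81 mol
For 11.08 mol Fe2O3, stoichiometry requires (3/1) × 11.08 = 33.24 mol CO; 21.81 mol is available, so CO is limiting.
n(CO2) = (3/3) × 21.81 = 21.81 mol
V(CO2) = nRT/P = 21.81 × 0.08206 × 688 / 11.4 = 108.0 L

108 L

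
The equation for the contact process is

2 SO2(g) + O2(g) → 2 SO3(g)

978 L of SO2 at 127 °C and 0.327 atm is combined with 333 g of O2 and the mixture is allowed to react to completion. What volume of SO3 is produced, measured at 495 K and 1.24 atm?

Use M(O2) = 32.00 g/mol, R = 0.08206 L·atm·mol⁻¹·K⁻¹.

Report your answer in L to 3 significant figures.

319 L

n(SO2) = PV/RT = (0.327 × 978) / (0.08206 × 400.15) = 9.739 mol
n(O2) = 333 / 32.00 = 10.41 mol
For 9.739 mol SO2, stoichiometry requires (1/2) × 9.739 = 4.870 mol O2; 10.41 mol is available, so SO2 is limiting.
n(SO3) = (2/2) × 9.739 = 9.739 mol
V(SO3) = nRT/P = 9.739 × 0.08206 × 495 / 1.24 = 319.0 L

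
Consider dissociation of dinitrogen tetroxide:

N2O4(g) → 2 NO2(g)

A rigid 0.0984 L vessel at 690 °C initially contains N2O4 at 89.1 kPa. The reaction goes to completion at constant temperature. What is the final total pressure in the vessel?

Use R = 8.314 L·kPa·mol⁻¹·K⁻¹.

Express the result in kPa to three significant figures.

Rigid vessel, constant T ⇒ P scales with total gas moles (1 → 2).
P_final = (2/1) × 89.1 = 178.2 kPa

178 kPa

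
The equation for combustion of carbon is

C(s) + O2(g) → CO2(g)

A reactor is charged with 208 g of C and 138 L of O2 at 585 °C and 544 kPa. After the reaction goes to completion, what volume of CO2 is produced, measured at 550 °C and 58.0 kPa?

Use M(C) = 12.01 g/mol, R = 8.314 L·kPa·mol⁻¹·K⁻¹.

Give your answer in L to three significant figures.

1240 L

n(C) = 208 / 12.01 = 17.32 mol
n(O2) = PV/RT = (544 × 138) / (8.314 × 858.15) = 10.52 mol
For 17.32 mol C, stoichiometry requires (1/1) × 17.32 = 17.32 mol O2; 10.52 mol is available, so O2 is limiting.
n(CO2) = (1/1) × 10.52 = 10.52 mol
V(CO2) = nRT/P = 10.52 × 8.314 × 823.15 / 58.0 = 1241 L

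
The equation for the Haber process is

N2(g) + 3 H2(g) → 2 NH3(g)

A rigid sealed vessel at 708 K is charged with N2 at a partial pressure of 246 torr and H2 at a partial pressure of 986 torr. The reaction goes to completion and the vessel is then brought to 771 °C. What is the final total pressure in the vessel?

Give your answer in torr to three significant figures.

1090 torr

Because the vessel is rigid and T is held at 708 K, work the stoichiometry in partial pressures (P_i = n_iRT/V).
P(H2) required for 246 torr of N2 = (3/1) × 246 = 738.0 torr; available 986 torr, so N2 is limiting.
P(H2) remaining = 986 − (3/1) × 246 = 248.0 torr
P(gaseous products) = (2)/1 × 246 = 492.0 torr
P_total at 708 K = 248.0 + 492.0 = 740.0 torr
Scaling to 771 °C: P = 740.0 × 1044.15/708 = 1091 torr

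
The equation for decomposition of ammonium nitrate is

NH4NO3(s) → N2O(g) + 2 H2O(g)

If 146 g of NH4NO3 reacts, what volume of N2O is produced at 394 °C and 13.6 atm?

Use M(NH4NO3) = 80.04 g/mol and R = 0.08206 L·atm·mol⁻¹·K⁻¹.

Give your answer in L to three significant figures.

7.34 L

n(NH4NO3) = 146.0 / 80.04 = 1.824 mol
n(N2O) = (1/1) × 1.824 = 1.824 mol
V = nRT/P = 1.824 × 0.08206 × 667.15 / 13.6 = 7.342 L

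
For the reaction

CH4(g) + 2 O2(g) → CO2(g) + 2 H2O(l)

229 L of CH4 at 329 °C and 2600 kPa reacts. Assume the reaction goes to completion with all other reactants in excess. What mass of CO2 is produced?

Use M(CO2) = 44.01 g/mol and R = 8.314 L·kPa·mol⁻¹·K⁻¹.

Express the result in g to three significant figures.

5230 g

n(CH4) = PV/RT = (2600 × 229) / (8.314 × 602.15) = 118.9 mol
n(CO2) = (1/1) × 118.9 = 118.9 mol
m(CO2) = 118.9 × 44.01 = 5233 g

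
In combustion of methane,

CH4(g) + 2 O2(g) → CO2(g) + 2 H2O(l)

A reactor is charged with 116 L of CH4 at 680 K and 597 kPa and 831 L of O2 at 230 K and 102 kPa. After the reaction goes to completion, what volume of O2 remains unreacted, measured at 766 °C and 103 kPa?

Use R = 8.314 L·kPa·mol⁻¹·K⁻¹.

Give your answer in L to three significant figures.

n(CH4) = PV/RT = (597 × 116) / (8.314 × 680) = 12.25 mol
n(O2) = PV/RT = (102 × 831) / (8.314 × 230) = 44.33 mol
For 12.25 mol CH4, stoichiometry requires (2/1) × 12.25 = 24.50 mol O2; 44.33 mol is available, so CH4 is limiting.
n(O2) consumed = (2/1) × 12.25 = 24.50 mol; remaining = 44.33 − 24.50 = 19.83 mol
V(O2) = nRT/P = 19.83 × 8.314 × 1039.15 / 103 = 1663 L

1660 L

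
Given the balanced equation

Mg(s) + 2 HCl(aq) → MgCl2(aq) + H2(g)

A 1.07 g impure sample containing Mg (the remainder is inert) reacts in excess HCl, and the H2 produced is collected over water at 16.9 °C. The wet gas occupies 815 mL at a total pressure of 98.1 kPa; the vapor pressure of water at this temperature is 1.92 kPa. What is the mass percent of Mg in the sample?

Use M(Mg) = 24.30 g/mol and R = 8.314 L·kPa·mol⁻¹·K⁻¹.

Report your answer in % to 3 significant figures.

73.8 %

P(H2) = 98.1 − 1.92 = 96.18 kPa
n(H2) = PV/RT = (96.18 × 0.8150) / (8.314 × 290.05) = 0.03251 mol
n(Mg) = (1/1) × 0.03251 = 0.03251 mol
m(Mg) = 0.03251 × 24.30 = 0.7900 g
%Mg = 0.7900 / 1.07 × 100 = 73.83%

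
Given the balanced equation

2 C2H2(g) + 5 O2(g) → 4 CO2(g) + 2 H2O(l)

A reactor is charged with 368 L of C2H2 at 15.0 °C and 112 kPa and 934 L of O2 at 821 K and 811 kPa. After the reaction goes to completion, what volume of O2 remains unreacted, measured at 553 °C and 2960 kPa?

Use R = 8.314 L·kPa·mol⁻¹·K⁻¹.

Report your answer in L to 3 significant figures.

n(C2H2) = PV/RT = (112 × 368) / (8.314 × 288.15) = 17.20 mol
n(O2) = PV/RT = (811 × 934) / (8.314 × 821) = 111.0 mol
For 17.20 mol C2H2, stoichiometry requires (5/2) × 17.20 = 43.00 mol O2; 111.0 mol is available, so C2H2 is limiting.
n(O2) consumed = (5/2) × 17.20 = 43.00 mol; remaining = 111.0 − 43.00 = 68.00 mol
V(O2) = nRT/P = 68.00 × 8.314 × 826.15 / 2960 = 157.8 L

158 L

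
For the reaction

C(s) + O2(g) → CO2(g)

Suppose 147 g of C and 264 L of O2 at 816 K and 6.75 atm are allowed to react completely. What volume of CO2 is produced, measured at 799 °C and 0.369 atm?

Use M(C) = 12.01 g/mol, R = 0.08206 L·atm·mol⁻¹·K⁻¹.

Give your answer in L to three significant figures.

2920 L

n(C) = 147 / 12.01 = 12.24 mol
n(O2) = PV/RT = (6.75 × 264) / (0.08206 × 816) = 26.61 mol
For 12.24 mol C, stoichiometry requires (1/1) × 12.24 = 12.24 mol O2; 26.61 mol is available, so C is limiting.
n(CO2) = (1/1) × 12.24 = 12.24 mol
V(CO2) = nRT/P = 12.24 × 0.08206 × 1072.15 / 0.369 = 2918 L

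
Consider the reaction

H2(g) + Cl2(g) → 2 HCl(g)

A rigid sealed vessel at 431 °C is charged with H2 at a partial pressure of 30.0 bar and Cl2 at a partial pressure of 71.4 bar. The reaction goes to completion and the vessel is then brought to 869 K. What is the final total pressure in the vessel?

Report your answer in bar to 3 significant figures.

With V and T fixed, P_i ∝ n_i, so the mole ratios apply directly to partial pressures at 431 °C.
P(Cl2) required for 30.0 bar of H2 = (1/1) × 30.0 = 30.00 bar; available 71.4 bar, so H2 is limiting.
P(Cl2) remaining = 71.4 − (1/1) × 30.0 = 41.40 bar
P(gaseous products) = (2)/1 × 30.0 = 60.00 bar
P_total at 431 °C = 41.40 + 60.00 = 101.4 bar
Scaling to 869 K: P = 101.4 × 869/704.15 = 125.1 bar

125 bar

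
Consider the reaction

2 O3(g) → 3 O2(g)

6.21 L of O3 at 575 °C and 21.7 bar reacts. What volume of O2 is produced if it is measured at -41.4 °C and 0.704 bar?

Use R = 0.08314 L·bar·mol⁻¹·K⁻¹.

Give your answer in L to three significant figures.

78.5 L

n(O3) = PV/RT = (21.7 × 6.21) / (0.08314 × 848.15) = 1.911 mol
n(O2) = (3/2) × 1.911 = 2.867 mol
V = nRT/P = 2.867 × 0.08314 × 231.75 / 0.704 = 78.47 L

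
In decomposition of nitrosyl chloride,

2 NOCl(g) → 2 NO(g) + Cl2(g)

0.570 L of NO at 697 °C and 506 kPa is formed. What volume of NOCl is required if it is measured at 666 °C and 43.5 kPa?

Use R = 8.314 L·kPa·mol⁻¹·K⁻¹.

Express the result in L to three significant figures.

6.42 L

n(NO) = PV/RT = (506 × 0.570) / (8.314 × 970.15) = 0.03576 mol
n(NOCl) = (2/2) × 0.03576 = 0.03576 mol
V = nRT/P = 0.03576 × 8.314 × 939.15 / 43.5 = 6.419 L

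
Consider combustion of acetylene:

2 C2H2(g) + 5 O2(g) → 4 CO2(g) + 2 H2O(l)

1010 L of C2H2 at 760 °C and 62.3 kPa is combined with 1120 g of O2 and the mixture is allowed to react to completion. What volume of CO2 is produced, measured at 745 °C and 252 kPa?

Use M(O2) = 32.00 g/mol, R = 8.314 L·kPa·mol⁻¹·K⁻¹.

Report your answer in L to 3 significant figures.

n(C2H2) = PV/RT = (62.3 × 1010) / (8.314 × 1033.15) = 7.325 mol
n(O2) = 1120 / 32.00 = 35.00 mol
For 7.325 mol C2H2, stoichiometry requires (5/2) × 7.325 = 18.31 mol O2; 35.00 mol is available, so C2H2 is limiting.
n(CO2) = (4/2) × 7.325 = 14.65 mol
V(CO2) = nRT/P = 14.65 × 8.314 × 1018.15 / 252 = 492.1 L

492 L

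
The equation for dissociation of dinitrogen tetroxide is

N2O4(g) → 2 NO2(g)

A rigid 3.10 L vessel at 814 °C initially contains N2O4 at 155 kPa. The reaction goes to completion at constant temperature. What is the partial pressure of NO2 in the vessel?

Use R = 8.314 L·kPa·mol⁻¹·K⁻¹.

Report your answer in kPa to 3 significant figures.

310 kPa

n(N2O4)₀ = PV/RT = (155 × 3.10) / (8.314 × 1087.15) = 0.05316 mol
n(NO2) = (2/1) × 0.05316 = 0.1063 mol
P(NO2) = nRT/V = 0.1063 × 8.314 × 1087.15 / 3.10 = 309.9 kPa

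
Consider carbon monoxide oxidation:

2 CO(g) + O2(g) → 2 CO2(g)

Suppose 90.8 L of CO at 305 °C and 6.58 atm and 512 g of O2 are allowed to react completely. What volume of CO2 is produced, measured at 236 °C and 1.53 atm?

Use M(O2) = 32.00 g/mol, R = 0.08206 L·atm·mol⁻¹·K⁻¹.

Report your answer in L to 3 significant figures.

344 L

n(CO) = PV/RT = (6.58 × 90.8) / (0.08206 × 578.15) = 12.59 mol
n(O2) = 512 / 32.00 = 16.00 mol
For 12.59 mol CO, stoichiometry requires (1/2) × 12.59 = 6.295 mol O2; 16.00 mol is available, so CO is limiting.
n(CO2) = (2/2) × 12.59 = 12.59 mol
V(CO2) = nRT/P = 12.59 × 0.08206 × 509.15 / 1.53 = 343.8 L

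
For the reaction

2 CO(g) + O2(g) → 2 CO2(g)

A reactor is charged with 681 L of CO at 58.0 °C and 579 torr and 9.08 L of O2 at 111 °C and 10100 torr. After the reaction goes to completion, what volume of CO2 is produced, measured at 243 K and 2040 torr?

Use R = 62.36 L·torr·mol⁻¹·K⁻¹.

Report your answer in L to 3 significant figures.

56.9 L

n(CO) = PV/RT = (579 × 681) / (62.36 × 331.15) = 19.09 mol
n(O2) = PV/RT = (10100 × 9.08) / (62.36 × 384.15) = 3.828 mol
For 19.09 mol CO, stoichiometry requires (1/2) × 19.09 = 9.545 mol O2; 3.828 mol is available, so O2 is limiting.
n(CO2) = (2/1) × 3.828 = 7.656 mol
V(CO2) = nRT/P = 7.656 × 62.36 × 243 / 2040 = 56.87 L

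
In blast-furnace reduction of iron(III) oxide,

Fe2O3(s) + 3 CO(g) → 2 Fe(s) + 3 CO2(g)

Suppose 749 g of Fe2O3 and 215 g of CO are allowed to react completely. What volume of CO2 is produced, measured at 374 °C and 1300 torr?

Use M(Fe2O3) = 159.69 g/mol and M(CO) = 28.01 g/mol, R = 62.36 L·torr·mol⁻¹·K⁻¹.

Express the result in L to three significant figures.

238 L

n(Fe2O3) = 749 / 159.69 = 4.690 mol
n(CO) = 215 / 28.01 = 7.676 mol
For 4.690 mol Fe2O3, stoichiometry requires (3/1) × 4.690 = 14.07 mol CO; 7.676 mol is available, so CO is limiting.
n(CO2) = (3/3) × 7.676 = 7.676 mol
V(CO2) = nRT/P = 7.676 × 62.36 × 647.15 / 1300 = 238.3 L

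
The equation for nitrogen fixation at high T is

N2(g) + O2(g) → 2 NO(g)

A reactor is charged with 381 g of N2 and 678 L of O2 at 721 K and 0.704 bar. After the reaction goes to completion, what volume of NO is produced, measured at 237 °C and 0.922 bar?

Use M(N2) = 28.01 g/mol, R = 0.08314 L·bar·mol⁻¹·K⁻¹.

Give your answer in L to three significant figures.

n(N2) = 381 / 28.01 = 13.60 mol
n(O2) = PV/RT = (0.704 × 678) / (0.08314 × 721) = 7.963 mol
For 13.60 mol N2, stoichiometry requires (1/1) × 13.60 = 13.60 mol O2; 7.963 mol is available, so O2 is limiting.
n(NO) = (2/1) × 7.963 = 15.93 mol
V(NO) = nRT/P = 15.93 × 0.08314 × 510.15 / 0.922 = 732.8 L

733 L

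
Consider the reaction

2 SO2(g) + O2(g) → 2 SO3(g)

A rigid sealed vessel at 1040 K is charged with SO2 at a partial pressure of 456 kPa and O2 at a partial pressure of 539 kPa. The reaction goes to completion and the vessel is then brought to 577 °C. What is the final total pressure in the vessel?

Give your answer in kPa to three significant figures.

With V and T fixed, P_i ∝ n_i, so the mole ratios apply directly to partial pressures at 1040 K.
P(O2) required for 456 kPa of SO2 = (1/2) × 456 = 228.0 kPa; available 539 kPa, so SO2 is limiting.
P(O2) remaining = 539 − (1/2) × 456 = 311.0 kPa
P(gaseous products) = (2)/2 × 456 = 456.0 kPa
P_total at 1040 K = 311.0 + 456.0 = 767.0 kPa
Scaling to 577 °C: P = 767.0 × 850.15/1040 = 627.0 kPa

627 kPa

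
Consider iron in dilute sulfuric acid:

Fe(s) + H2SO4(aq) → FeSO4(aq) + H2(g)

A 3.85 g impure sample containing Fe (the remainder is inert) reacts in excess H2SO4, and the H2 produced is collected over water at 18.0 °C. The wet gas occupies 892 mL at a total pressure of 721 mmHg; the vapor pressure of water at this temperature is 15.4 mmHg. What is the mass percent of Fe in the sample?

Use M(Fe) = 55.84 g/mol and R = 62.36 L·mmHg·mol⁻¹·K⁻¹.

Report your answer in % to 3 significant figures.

50.3 %

P(H2) = 721 − 15.4 = 705.6 mmHg
n(H2) = PV/RT = (705.6 × 0.8920) / (62.36 × 291.15) = 0.03467 mol
n(Fe) = (1/1) × 0.03467 = 0.03467 mol
m(Fe) = 0.03467 × 55.84 = 1.936 g
%Fe = 1.936 / 3.85 × 100 = 50.29%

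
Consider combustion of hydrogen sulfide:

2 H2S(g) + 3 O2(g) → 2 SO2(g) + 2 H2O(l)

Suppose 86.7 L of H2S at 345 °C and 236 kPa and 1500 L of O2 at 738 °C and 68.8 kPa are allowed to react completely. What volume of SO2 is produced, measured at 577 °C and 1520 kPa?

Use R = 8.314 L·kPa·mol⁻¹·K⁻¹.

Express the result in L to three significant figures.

18.5 L

n(H2S) = PV/RT = (236 × 86.7) / (8.314 × 618.15) = 3.981 mol
n(O2) = PV/RT = (68.8 × 1500) / (8.314 × 1011.15) = 12.28 mol
For 3.981 mol H2S, stoichiometry requires (3/2) × 3.981 = 5.971 mol O2; 12.28 mol is available, so H2S is limiting.
n(SO2) = (2/2) × 3.981 = 3.981 mol
V(SO2) = nRT/P = 3.981 × 8.314 × 850.15 / 1520 = 18.51 L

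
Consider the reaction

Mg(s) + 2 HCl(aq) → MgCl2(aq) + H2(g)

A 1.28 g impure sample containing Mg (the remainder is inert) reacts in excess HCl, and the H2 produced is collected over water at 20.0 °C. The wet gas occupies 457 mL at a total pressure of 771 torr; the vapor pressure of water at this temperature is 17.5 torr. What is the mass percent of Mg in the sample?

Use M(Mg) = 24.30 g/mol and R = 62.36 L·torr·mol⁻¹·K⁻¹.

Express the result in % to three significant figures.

P(H2) = 771 − 17.5 = 753.5 torr
n(H2) = PV/RT = (753.5 × 0.4570) / (62.36 × 293.15) = 0.01884 mol
n(Mg) = (1/1) × 0.01884 = 0.01884 mol
m(Mg) = 0.01884 × 24.30 = 0.4578 g
%Mg = 0.4578 / 1.28 × 100 = 35.77%

35.8 %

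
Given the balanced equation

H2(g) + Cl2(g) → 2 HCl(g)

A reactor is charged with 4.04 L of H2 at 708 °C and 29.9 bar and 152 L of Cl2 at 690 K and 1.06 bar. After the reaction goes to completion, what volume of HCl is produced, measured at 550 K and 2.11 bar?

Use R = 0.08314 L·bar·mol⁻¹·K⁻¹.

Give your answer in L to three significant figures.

n(H2) = PV/RT = (29.9 × 4.04) / (0.08314 × 981.15) = 1.481 mol
n(Cl2) = PV/RT = (1.06 × 152) / (0.08314 × 690) = 2.809 mol
For 1.481 mol H2, stoichiometry requires (1/1) × 1.481 = 1.481 mol Cl2; 2.809 mol is available, so H2 is limiting.
n(HCl) = (2/1) × 1.481 = 2.962 mol
V(HCl) = nRT/P = 2.962 × 0.08314 × 550 / 2.11 = 64.19 L

64.2 L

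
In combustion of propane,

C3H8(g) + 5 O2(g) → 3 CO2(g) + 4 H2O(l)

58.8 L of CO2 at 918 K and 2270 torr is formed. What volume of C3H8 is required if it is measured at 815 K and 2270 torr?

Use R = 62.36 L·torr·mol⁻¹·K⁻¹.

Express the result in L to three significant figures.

n(CO2) = PV/RT = (2270 × 58.8) / (62.36 × 918) = 2.332 mol
n(C3H8) = (1/3) × 2.332 = 0.7773 mol
V = nRT/P = 0.7773 × 62.36 × 815 / 2270 = 17.40 L

17.4 L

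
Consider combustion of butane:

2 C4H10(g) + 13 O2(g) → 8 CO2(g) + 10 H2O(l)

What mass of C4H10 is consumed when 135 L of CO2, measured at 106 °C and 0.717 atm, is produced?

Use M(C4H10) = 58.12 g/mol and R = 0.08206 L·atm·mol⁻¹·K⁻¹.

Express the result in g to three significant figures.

n(CO2) = PV/RT = (0.717 × 135) / (0.08206 × 379.15) = 3.111 mol
n(C4H10) = (2/8) × 3.111 = 0.7778 mol
m(C4H10) = 0.7778 × 58.12 = 45.21 g

45.2 g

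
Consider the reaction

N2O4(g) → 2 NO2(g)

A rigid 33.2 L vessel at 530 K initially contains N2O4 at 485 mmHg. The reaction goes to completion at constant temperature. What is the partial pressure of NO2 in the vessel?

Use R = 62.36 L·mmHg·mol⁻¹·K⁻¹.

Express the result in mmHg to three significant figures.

n(N2O4)₀ = PV/RT = (485 × 33.2) / (62.36 × 530) = 0.4872 mol
n(NO2) = (2/1) × 0.4872 = 0.9744 mol
P(NO2) = nRT/V = 0.9744 × 62.36 × 530 / 33.2 = 970.0 mmHg

970 mmHg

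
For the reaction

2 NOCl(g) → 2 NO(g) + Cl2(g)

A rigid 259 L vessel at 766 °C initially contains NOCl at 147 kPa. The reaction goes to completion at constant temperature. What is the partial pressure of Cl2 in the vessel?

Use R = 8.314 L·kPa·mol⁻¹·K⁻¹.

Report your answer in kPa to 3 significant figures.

n(NOCl)₀ = PV/RT = (147 × 259) / (8.314 × 1039.15) = 4.407 mol
n(Cl2) = (1/2) × 4.407 = 2.204 mol
P(Cl2) = nRT/V = 2.204 × 8.314 × 1039.15 / 259 = 73.52 kPa

73.5 kPa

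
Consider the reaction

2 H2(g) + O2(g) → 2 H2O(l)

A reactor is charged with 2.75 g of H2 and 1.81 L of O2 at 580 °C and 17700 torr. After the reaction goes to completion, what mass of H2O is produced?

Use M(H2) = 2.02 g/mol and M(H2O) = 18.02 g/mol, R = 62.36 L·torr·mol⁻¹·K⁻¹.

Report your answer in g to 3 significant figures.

21.7 g

n(H2) = 2.75 / 2.02 = 1.361 mol
n(O2) = PV/RT = (17700 × 1.81) / (62.36 × 853.15) = 0.6022 mol
For 1.361 mol H2, stoichiometry requires (1/2) × 1.361 = 0.6805 mol O2; 0.6022 mol is available, so O2 is limiting.
n(H2O) = (2/1) × 0.6022 = 1.204 mol
m(H2O) = 1.204 × 18.02 = 21.70 g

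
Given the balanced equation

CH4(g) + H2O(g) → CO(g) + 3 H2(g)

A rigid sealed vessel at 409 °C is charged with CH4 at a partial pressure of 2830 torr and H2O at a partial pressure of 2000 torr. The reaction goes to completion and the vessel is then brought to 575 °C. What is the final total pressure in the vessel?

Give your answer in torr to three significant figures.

11000 torr

With V and T fixed, P_i ∝ n_i, so the mole ratios apply directly to partial pressures at 409 °C.
P(H2O) required for 2830 torr of CH4 = (1/1) × 2830 = 2830 torr; available 2000 torr, so H2O is limiting.
P(CH4) remaining = 2830 − (1/1) × 2000 = 830.0 torr
P(gaseous products) = (1+3)/1 × 2000 = 8000 torr
P_total at 409 °C = 830.0 + 8000 = 8830 torr
Scaling to 575 °C: P = 8830 × 848.15/682.15 = 10980 torr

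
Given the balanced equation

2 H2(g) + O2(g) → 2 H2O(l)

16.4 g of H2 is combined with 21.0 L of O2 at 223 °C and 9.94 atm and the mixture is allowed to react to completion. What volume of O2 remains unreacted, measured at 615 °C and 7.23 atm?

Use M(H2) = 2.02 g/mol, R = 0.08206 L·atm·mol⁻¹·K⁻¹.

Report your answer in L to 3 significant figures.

n(H2) = 16.4 / 2.02 = 8.119 mol
n(O2) = PV/RT = (9.94 × 21.0) / (0.08206 × 496.15) = 5.127 mol
For 8.119 mol H2, stoichiometry requires (1/2) × 8.119 = 4.059 mol O2; 5.127 mol is available, so H2 is limiting.
n(O2) consumed = (1/2) × 8.119 = 4.059 mol; remaining = 5.127 − 4.059 = 1.068 mol
V(O2) = nRT/P = 1.068 × 0.08206 × 888.15 / 7.23 = 10.77 L

10.8 L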